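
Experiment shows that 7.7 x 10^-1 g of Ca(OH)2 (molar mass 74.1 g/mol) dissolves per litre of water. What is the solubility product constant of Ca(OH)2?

Molar solubility s = (7.7 × 10^-1 g/L) / (74.1 g/mol) = 1.04 × 10^-2 M.
Ca(OH)2(s) ⇌ Ca^2+ + 2 OH^-
If s mol/L of Ca(OH)2 dissolves, [Ca^2+] = s and [OH^-] = 2s.
Ksp = [Ca^2+][OH^-]^2
So Ksp = s × (2s)^2 = 4s^3
With s = 1.04 × 10^-2: Ksp = 4.5 × 10^-6

4.5 × 10^-6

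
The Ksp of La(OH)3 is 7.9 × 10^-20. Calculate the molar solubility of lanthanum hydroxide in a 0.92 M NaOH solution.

La(OH)3(s) ⇌ La^3+(aq) + 3 OH^-(aq)
Ksp = [La^3+][OH^-]^3
Let s = moles of La(OH)3 that dissolve per litre. [La^3+] = s, [OH^-] = 0.92 + 3s ≈ 0.92 (common-ion effect: OH^- is already 0.92 M).
Ksp ≈ s × (0.92)^3
s = 1.0 × 10^-19 M
Check: 3s = 3.0 x 10^-19 ≪ 0.92, so the approximation is valid.

s = 1.0 × 10^-19 M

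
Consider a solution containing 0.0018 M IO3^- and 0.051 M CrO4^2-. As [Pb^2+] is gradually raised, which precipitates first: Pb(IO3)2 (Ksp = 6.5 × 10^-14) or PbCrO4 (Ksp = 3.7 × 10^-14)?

Each salt begins to precipitate when Q = Ksp, i.e. when [Pb^2+] reaches its threshold.
For Pb(IO3)2: 6.5 × 10^-14 = (0.0018)^2 × [Pb^2+]  ⇒  [Pb^2+] = 2.0 × 10^-8 M.
For PbCrO4: 3.7 × 10^-14 = 0.051 × [Pb^2+]  ⇒  [Pb^2+] = 7.3 x 10^-13 M.
The salt with the lower threshold [Pb^2+] precipitates first: PbCrO4.

PbCrO4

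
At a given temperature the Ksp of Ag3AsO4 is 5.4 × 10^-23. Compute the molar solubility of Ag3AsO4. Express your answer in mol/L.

1.2 x 10^-6 M

Ag3AsO4(s) ⇌ 3 Ag^+ + AsO4^3-
Ksp = [Ag^+]^3[AsO4^3-]
With molar solubility s: [Ag^+] = 3s, [AsO4^3-] = s.
Substituting: Ksp = (3s)^3s = 27s^4
s = (5.4 × 10^-23 / 27)^(1/4) = 1.2 x 10^-6 M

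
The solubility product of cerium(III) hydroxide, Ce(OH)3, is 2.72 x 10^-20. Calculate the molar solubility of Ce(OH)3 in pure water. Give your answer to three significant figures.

s = 5.63e-6 M

Ce(OH)3(s) ⇌ Ce^3+(aq) + 3 OH^-(aq)
Ksp = [Ce^3+][OH^-]^3
If s mol/L of Ce(OH)3 dissolves, [Ce^3+] = s and [OH^-] = 3s.
Ksp = s(3s)^3 = 27s^4
s^4 = 2.72 x 10^-20 / 27, so s = 5.63 x 10^-6 M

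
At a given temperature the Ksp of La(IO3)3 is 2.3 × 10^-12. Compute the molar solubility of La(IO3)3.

5.4 × 10^-4 M

La(IO3)3(s) ⇌ La^3+(aq) + 3 IO3^-(aq)
Ksp = [La^3+][IO3^-]^3
For each mole of La(IO3)3 that dissolves: [La^3+] = s, [IO3^-] = 3s.
Ksp = s(3s)^3 = 27s^4
Solving, s = (2.3 × 10^-12/27)^(1/4) = 5.4 x 10^-4 M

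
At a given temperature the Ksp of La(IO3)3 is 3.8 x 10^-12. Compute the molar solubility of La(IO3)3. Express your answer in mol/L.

La(IO3)3(s) ⇌ La^3+ + 3 IO3^-
Ksp = [La^3+][IO3^-]^3
For each mole of La(IO3)3 that dissolves: [La^3+] = s, [IO3^-] = 3s.
Substituting: Ksp = s(3s)^3 = 27s^4
s = (3.8 x 10^-12 / 27)^(1/4) = 6.1 × 10^-4 M

s ≈ 6.1 × 10^-4 M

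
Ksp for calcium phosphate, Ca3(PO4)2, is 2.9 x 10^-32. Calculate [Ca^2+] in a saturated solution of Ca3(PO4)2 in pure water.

Ca3(PO4)2(s) ⇌ 3 Ca^2+(aq) + 2 PO4^3-(aq)
Ksp = [Ca^2+]^3[PO4^3-]^2
If s mol/L of Ca3(PO4)2 dissolves, [Ca^2+] = 3s and [PO4^3-] = 2s.
Substituting: Ksp = (3s)^3(2s)^2 = 108s^5
Solving, s = (2.9 x 10^-32/108)^(1/5) = 1.93 × 10^-7 M
[Ca^2+] = 3s = 5.8 x 10^-7 M

5.8 × 10^-7 M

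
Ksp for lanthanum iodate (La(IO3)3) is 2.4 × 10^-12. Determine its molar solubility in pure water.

s ≈ 5.5 × 10^-4 M

La(IO3)3(s) <=> La^3+(aq) + 3 IO3^-(aq)
Ksp = [La^3+][IO3^-]^3
For each mole of La(IO3)3 that dissolves: [La^3+] = s, [IO3^-] = 3s.
Substituting: Ksp = s(3s)^3 = 27s^4
s^4 = 2.4 × 10^-12 / 27, so s = 5.5 × 10^-4 M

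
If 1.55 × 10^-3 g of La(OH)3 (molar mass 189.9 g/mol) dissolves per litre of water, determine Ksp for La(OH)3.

Molar solubility s = (1.55 x 10^-3 g/L) / (189.9 g/mol) = 8.162 × 10^-6 M.
La(OH)3(s) <=> La^3+(aq) + 3 OH^-(aq)
Let s = molar solubility. Then [La^3+] = s and [OH^-] = 3s.
Ksp = [La^3+][OH^-]^3
Ksp = s(3s)^3 = 27s^4
With s = 8.162 x 10^-6: Ksp = 1.20 × 10^-19

1.20e-19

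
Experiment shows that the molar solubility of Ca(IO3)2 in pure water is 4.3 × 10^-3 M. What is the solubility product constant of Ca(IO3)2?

Ca(IO3)2(s) ⇌ Ca^2+(aq) + 2 IO3^-(aq)
Let s = molar solubility. Then [Ca^2+] = s and [IO3^-] = 2s.
Ksp = [Ca^2+][IO3^-]^2
Substituting: Ksp = s(2s)^2 = 4s^3
Ksp = 4 × (4.3 × 10^-3)^3 = 3.2 × 10^-7

Ksp ≈ 3.2 x 10^-7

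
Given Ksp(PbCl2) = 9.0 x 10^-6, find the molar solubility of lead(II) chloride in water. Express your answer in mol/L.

s ≈ 1.3e-2 M

PbCl2(s) ⇌ Pb^2+ + 2 Cl^-
Ksp = [Pb^2+][Cl^-]^2
For each mole of PbCl2 that dissolves: [Pb^2+] = s, [Cl^-] = 2s.
So Ksp = s × (2s)^2 = 4s^3
s^3 = 9.0 x 10^-6 / 4, so s = 1.3 × 10^-2 M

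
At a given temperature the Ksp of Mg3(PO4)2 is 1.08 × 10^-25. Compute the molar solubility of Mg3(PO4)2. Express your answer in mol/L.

Mg3(PO4)2(s) ⇌ 3 Mg^2+(aq) + 2 PO4^3-(aq)
Ksp = [Mg^2+]^3[PO4^3-]^2
Let s = molar solubility. Then [Mg^2+] = 3s and [PO4^3-] = 2s.
Ksp = (3s)^3(2s)^2 = 108s^5
Solving, s = (1.08 × 10^-25/108)^(1/5) = 3.98 x 10^-6 M

3.98 × 10^-6 M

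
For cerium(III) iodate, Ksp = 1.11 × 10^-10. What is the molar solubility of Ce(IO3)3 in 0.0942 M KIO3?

Ce(IO3)3(s) ⇌ Ce^3+(aq) + 3 IO3^-(aq)
Ksp = [Ce^3+][IO3^-]^3
Let s be the molar solubility in this solution. [Ce^3+] = s, [IO3^-] = 0.0942 + 3s ≈ 0.0942 (since IO3^- from KIO3 dominates).
Ksp ≈ s × (0.0942)^3
s = 1.33 × 10^-7 M
Check: 3s = 4.0 × 10^-7 ≪ 0.0942, so the approximation is valid.

s ≈ 1.33 × 10^-7 M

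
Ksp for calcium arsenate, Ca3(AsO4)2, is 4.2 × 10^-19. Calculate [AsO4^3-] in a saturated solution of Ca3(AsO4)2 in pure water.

Ca3(AsO4)2(s) ⇌ 3 Ca^2+(aq) + 2 AsO4^3-(aq)
Ksp = [Ca^2+]^3[AsO4^3-]^2
Let s = molar solubility. Then [Ca^2+] = 3s and [AsO4^3-] = 2s.
Ksp = (3s)^3(2s)^2 = 108s^5
s^5 = 4.2 × 10^-19 / 108, so s = 8.28 x 10^-5 M
[AsO4^3-] = 2s = 1.7 × 10^-4 M

[AsO4^3-] ≈ 1.7 × 10^-4 M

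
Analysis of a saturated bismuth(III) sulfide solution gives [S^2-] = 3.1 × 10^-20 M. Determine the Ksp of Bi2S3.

Bi2S3(s) ⇌ 2 Bi^3+(aq) + 3 S^2-(aq)
Stoichiometry gives [Bi^3+] = (2/3)[S^2-] = 2.07 x 10^-20 M.
Ksp = [Bi^3+]^2[S^2-]^3
Ksp = (2.07 x 10^-20)^2 × (3.1 x 10^-20)^3 = 1.3 x 10^-98

1.3 × 10^-98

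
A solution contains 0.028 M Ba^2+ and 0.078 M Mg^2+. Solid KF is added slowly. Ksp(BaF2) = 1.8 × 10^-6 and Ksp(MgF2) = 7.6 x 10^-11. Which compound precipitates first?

Each salt begins to precipitate when Q = Ksp, i.e. when [F^-] reaches its threshold.
For BaF2: 1.8 × 10^-6 = 0.028 × [F^-]^2  ⇒  [F^-] = 8.0 × 10^-3 M.
For MgF2: 7.6 x 10^-11 = 0.078 × [F^-]^2  ⇒  [F^-] = 3.1 x 10^-5 M.
The salt with the lower threshold [F^-] precipitates first: MgF2.

MgF2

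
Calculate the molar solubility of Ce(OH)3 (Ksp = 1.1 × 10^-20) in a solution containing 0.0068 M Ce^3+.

Ce(OH)3(s) ⇌ Ce^3+(aq) + 3 OH^-(aq)
Ksp = [Ce^3+][OH^-]^3
Let s be the molar solubility in this solution. [Ce^3+] = 0.0068 + s ≈ 0.0068, [OH^-] = 3s (common-ion effect: Ce^3+ is already 0.0068 M).
Ksp ≈ 0.0068 × (3s)^3
s = 3.9 × 10^-7 M
Check: s = 3.9 × 10^-7 ≪ 0.0068, so the approximation is valid.

s = 3.9 x 10^-7 M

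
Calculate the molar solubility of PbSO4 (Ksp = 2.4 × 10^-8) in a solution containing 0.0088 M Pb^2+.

s = 2.7e-6 M

PbSO4(s) ⇌ Pb^2+(aq) + SO4^2-(aq)
Ksp = [Pb^2+][SO4^2-]
Let s = moles of PbSO4 that dissolve per litre. [Pb^2+] = 0.0088 + s ≈ 0.0088, [SO4^2-] = s (since the Pb^2+ already present dominates).
Ksp ≈ 0.0088 × s
s = 2.7 x 10^-6 M
Check: s = 2.7 × 10^-6 ≪ 0.0088, so the approximation is valid.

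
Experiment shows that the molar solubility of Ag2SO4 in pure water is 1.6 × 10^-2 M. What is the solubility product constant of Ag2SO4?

Ksp ≈ 1.6 × 10^-5

Ag2SO4(s) ⇌ 2 Ag^+ + SO4^2-
For each mole of Ag2SO4 that dissolves: [Ag^+] = 2s, [SO4^2-] = s.
Ksp = [Ag^+]^2[SO4^2-]
Ksp = (2s)^2s = 4s^3
Ksp = 4 × (1.6 × 10^-2)^3 = 1.6 × 10^-5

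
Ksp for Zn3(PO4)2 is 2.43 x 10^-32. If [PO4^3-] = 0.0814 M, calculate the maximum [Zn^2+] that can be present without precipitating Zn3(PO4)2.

Zn3(PO4)2(s) <=> 3 Zn^2+ + 2 PO4^3-
Ksp = [Zn^2+]^3[PO4^3-]^2
Precipitation begins when Q = Ksp. With [PO4^3-] = 0.0814 M:
2.43 x 10^-32 = (0.0814)^2 × [Zn^2+]^3
[Zn^2+] = (2.43 x 10^-32 / 6.626 × 10^-3)^(1/3) = 1.54 x 10^-10 M

[Zn^2+] ≈ 1.54 x 10^-10 M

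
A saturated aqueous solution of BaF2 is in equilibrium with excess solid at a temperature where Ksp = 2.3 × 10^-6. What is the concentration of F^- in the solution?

[F^-] ≈ 1.7 × 10^-2 M

BaF2(s) ⇌ Ba^2+(aq) + 2 F^-(aq)
Ksp = [Ba^2+][F^-]^2
With molar solubility s: [Ba^2+] = s, [F^-] = 2s.
Ksp = s(2s)^2 = 4s^3
Solving, s = (2.3 × 10^-6/4)^(1/3) = 8.32 × 10^-3 M
[F^-] = 2s = 1.7 × 10^-2 M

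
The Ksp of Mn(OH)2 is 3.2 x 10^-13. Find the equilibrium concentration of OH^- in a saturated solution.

[OH^-] ≈ 8.6e-5 M

Mn(OH)2(s) ⇌ Mn^2+(aq) + 2 OH^-(aq)
Ksp = [Mn^2+][OH^-]^2
Let s = molar solubility. Then [Mn^2+] = s and [OH^-] = 2s.
Ksp = s(2s)^2 = 4s^3
s^3 = 3.2 x 10^-13 / 4, so s = 4.31 x 10^-5 M
[OH^-] = 2s = 8.6 x 10^-5 M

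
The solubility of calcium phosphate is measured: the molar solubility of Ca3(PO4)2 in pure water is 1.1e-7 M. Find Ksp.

Ca3(PO4)2(s) ⇌ 3 Ca^2+ + 2 PO4^3-
With molar solubility s: [Ca^2+] = 3s, [PO4^3-] = 2s.
Ksp = [Ca^2+]^3[PO4^3-]^2
So Ksp = (3s)^3 × (2s)^2 = 108s^5
Ksp = 108 × (1.1 x 10^-7)^5 = 1.7 × 10^-33

1.7 × 10^-33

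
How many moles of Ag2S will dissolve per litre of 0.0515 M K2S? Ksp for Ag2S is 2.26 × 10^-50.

Ag2S(s) ⇌ 2 Ag^+(aq) + S^2-(aq)
Ksp = [Ag^+]^2[S^2-]
Let s be the molar solubility in this solution. [Ag^+] = 2s, [S^2-] = 0.0515 + s ≈ 0.0515 (since S^2- from K2S dominates).
Ksp ≈ (2s)^2 × 0.0515
s = 3.31 × 10^-25 M
Check: s = 3.3 x 10^-25 ≪ 0.0515, so the approximation is valid.

s ≈ 3.31 × 10^-25 M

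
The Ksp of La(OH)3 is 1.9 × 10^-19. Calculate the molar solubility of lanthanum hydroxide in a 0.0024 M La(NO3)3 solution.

s ≈ 1.4 x 10^-6 M

La(OH)3(s) ⇌ La^3+(aq) + 3 OH^-(aq)
Ksp = [La^3+][OH^-]^3
Let s be the molar solubility in this solution. [La^3+] = 0.0024 + s ≈ 0.0024, [OH^-] = 3s (Ksp is small, so little additional dissolves).
Ksp ≈ 0.0024 × (3s)^3
s = 1.4 x 10^-6 M
Check: s = 1.4 x 10^-6 ≪ 0.0024, so the approximation is valid.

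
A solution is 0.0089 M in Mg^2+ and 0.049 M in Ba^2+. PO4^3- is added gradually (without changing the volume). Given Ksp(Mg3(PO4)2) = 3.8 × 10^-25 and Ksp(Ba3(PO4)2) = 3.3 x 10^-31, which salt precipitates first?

Ba3(PO4)2

Each salt begins to precipitate when Q = Ksp, i.e. when [PO4^3-] reaches its threshold.
For Mg3(PO4)2: 3.8 × 10^-25 = (0.0089)^3 × [PO4^3-]^2  ⇒  [PO4^3-] = 7.3 × 10^-10 M.
For Ba3(PO4)2: 3.3 x 10^-31 = (0.049)^3 × [PO4^3-]^2  ⇒  [PO4^3-] = 5.3 × 10^-14 M.
The salt with the lower threshold [PO4^3-] precipitates first: Ba3(PO4)2.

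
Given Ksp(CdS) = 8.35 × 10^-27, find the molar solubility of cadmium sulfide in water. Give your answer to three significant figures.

CdS(s) ⇌ Cd^2+ + S^2-
Ksp = [Cd^2+][S^2-]
With molar solubility s: [Cd^2+] = s, [S^2-] = s.
Ksp = (s)(s) = s^2
s = (8.35 × 10^-27)^(1/2) = 9.14 × 10^-14 M

s ≈ 9.14 × 10^-14 M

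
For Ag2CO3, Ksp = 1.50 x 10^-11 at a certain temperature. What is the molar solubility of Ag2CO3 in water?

Ag2CO3(s) ⇌ 2 Ag^+(aq) + CO3^2-(aq)
Ksp = [Ag^+]^2[CO3^2-]
For each mole of Ag2CO3 that dissolves: [Ag^+] = 2s, [CO3^2-] = s.
So Ksp = (2s)^2 × s = 4s^3
s = (1.50 x 10^-11 / 4)^(1/3) = 1.55 x 10^-4 M

1.55 × 10^-4 M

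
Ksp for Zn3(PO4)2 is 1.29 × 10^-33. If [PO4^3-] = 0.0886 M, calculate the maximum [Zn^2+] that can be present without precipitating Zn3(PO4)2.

Zn3(PO4)2(s) ⇌ 3 Zn^2+ + 2 PO4^3-
Ksp = [Zn^2+]^3[PO4^3-]^2
Precipitation begins when Q = Ksp. With [PO4^3-] = 0.0886 M:
1.29 × 10^-33 = (0.0886)^2 × [Zn^2+]^3
[Zn^2+] = (1.29 × 10^-33 / 7.850 × 10^-3)^(1/3) = 5.48 × 10^-11 M

5.48 x 10^-11 M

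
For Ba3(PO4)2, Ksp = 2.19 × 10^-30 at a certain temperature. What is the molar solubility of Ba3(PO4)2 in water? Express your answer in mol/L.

s ≈ 4.59e-7 M

Ba3(PO4)2(s) ⇌ 3 Ba^2+(aq) + 2 PO4^3-(aq)
Ksp = [Ba^2+]^3[PO4^3-]^2
With molar solubility s: [Ba^2+] = 3s, [PO4^3-] = 2s.
Ksp = (3s)^3(2s)^2 = 108s^5
s = (2.19 × 10^-30 / 108)^(1/5) = 4.59 x 10^-7 M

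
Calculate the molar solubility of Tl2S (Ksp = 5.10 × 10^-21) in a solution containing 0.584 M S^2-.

Tl2S(s) <=> 2 Tl^+ + S^2-
Ksp = [Tl^+]^2[S^2-]
Let s be the molar solubility in this solution. [Tl^+] = 2s, [S^2-] = 0.584 + s ≈ 0.584 (since the S^2- already present dominates).
Ksp ≈ (2s)^2 × 0.584
s = 4.67 x 10^-11 M
Check: s = 4.7 × 10^-11 ≪ 0.584, so the approximation is valid.

4.67e-11 M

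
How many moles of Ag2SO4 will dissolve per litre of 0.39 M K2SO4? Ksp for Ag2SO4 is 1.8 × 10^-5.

Ag2SO4(s) <=> 2 Ag^+(aq) + SO4^2-(aq)
Ksp = [Ag^+]^2[SO4^2-]
If s mol/L dissolves here, [Ag^+] = 2s, [SO4^2-] = 0.39 + s ≈ 0.39 (since SO4^2- from K2SO4 dominates).
Ksp ≈ (2s)^2 × 0.39
s = 3.4 × 10^-3 M
Check: s = 3.4 × 10^-3 ≪ 0.39, so the approximation is valid.

3.4 × 10^-3 M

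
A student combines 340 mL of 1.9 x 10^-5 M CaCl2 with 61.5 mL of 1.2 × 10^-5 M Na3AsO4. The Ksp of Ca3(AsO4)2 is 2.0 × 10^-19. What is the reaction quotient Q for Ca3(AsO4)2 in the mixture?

Q = 1.4 × 10^-26

Total volume = 340 + 61.5 = 401.5 mL.
[Ca^2+] = 1.9 × 10^-5 × (340/401.5) = 1.61 x 10^-5 M
[AsO4^3-] = 1.2 x 10^-5 × (61.5/401.5) = 1.84 × 10^-6 M
Ca3(AsO4)2(s) <=> 3 Ca^2+(aq) + 2 AsO4^3-(aq), so Q = [Ca^2+]^3[AsO4^3-]^2
Q = (1.61 × 10^-5)^3(1.84 × 10^-6)^2 = 1.4 × 10^-26
Q < Ksp, so no precipitate of Ca3(AsO4)2 forms.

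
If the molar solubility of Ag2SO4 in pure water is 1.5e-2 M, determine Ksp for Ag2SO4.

Ag2SO4(s) ⇌ 2 Ag^+(aq) + SO4^2-(aq)
Let s = molar solubility. Then [Ag^+] = 2s and [SO4^2-] = s.
Ksp = [Ag^+]^2[SO4^2-]
So Ksp = (2s)^2 × s = 4s^3
Ksp = 4 × (1.5 × 10^-2)^3 = 1.4 × 10^-5

Ksp = 1.4 × 10^-5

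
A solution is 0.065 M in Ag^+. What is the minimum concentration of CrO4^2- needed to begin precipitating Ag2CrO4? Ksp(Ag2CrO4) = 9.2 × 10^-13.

Ag2CrO4(s) ⇌ 2 Ag^+ + CrO4^2-
Ksp = [Ag^+]^2[CrO4^2-]
Precipitation begins when Q = Ksp. With [Ag^+] = 0.065 M:
9.2 × 10^-13 = (0.065)^2 × [CrO4^2-]
[CrO4^2-] = (9.2 × 10^-13 / 4.23 x 10^-3) = 2.2 × 10^-10 M

2.2 × 10^-10 M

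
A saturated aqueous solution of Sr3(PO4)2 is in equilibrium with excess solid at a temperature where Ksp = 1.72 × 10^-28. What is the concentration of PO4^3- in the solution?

Sr3(PO4)2(s) ⇌ 3 Sr^2+ + 2 PO4^3-
Ksp = [Sr^2+]^3[PO4^3-]^2
Let s = molar solubility. Then [Sr^2+] = 3s and [PO4^3-] = 2s.
Ksp = (3s)^3(2s)^2 = 108s^5
s^5 = 1.72 × 10^-28 / 108, so s = 1.098 × 10^-6 M
[PO4^3-] = 2s = 2.20 × 10^-6 M

[PO4^3-] ≈ 2.20 × 10^-6 M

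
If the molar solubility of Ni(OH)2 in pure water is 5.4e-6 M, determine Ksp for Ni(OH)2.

Ni(OH)2(s) ⇌ Ni^2+(aq) + 2 OH^-(aq)
For each mole of Ni(OH)2 that dissolves: [Ni^2+] = s, [OH^-] = 2s.
Ksp = [Ni^2+][OH^-]^2
Ksp = s(2s)^2 = 4s^3
Ksp = 4 × (5.4 × 10^-6)^3 = 6.3 x 10^-16

6.3 × 10^-16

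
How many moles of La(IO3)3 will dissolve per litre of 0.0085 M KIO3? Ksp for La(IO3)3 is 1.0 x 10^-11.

La(IO3)3(s) <=> La^3+ + 3 IO3^-
Ksp = [La^3+][IO3^-]^3
Let s be the molar solubility in this solution. [La^3+] = s, [IO3^-] = 0.0085 + 3s ≈ 0.0085 (Ksp is small, so little additional dissolves).
Ksp ≈ s × (0.0085)^3
s = 1.6 x 10^-5 M
Check: 3s = 4.9 × 10^-5 ≪ 0.0085, so the approximation is valid.

s = 1.6e-5 M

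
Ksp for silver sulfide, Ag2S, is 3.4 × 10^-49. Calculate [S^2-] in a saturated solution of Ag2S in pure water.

4.4 x 10^-17 M

Ag2S(s) ⇌ 2 Ag^+(aq) + S^2-(aq)
Ksp = [Ag^+]^2[S^2-]
Let s = molar solubility. Then [Ag^+] = 2s and [S^2-] = s.
Substituting: Ksp = (2s)^2s = 4s^3
s^3 = 3.4 × 10^-49 / 4, so s = 4.40 x 10^-17 M
[S^2-] = s = 4.4 × 10^-17 M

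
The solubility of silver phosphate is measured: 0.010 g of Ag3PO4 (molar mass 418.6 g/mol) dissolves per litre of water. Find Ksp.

Ksp = 8.8e-18

Molar solubility s = (1.0 × 10^-2 g/L) / (418.6 g/mol) = 2.39 × 10^-5 M.
Ag3PO4(s) ⇌ 3 Ag^+(aq) + PO4^3-(aq)
For each mole of Ag3PO4 that dissolves: [Ag^+] = 3s, [PO4^3-] = s.
Ksp = [Ag^+]^3[PO4^3-]
Ksp = (3s)^3s = 27s^4
Ksp = 27 × (2.39 x 10^-5)^4 = 8.8 x 10^-18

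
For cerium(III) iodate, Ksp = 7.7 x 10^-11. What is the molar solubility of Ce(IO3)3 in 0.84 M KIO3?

s = 1.3e-10 M

Ce(IO3)3(s) ⇌ Ce^3+(aq) + 3 IO3^-(aq)
Ksp = [Ce^3+][IO3^-]^3
If s mol/L dissolves here, [Ce^3+] = s, [IO3^-] = 0.84 + 3s ≈ 0.84 (since IO3^- from KIO3 dominates).
Ksp ≈ s × (0.84)^3
s = 1.3 × 10^-10 M
Check: 3s = 3.9 × 10^-10 ≪ 0.84, so the approximation is valid.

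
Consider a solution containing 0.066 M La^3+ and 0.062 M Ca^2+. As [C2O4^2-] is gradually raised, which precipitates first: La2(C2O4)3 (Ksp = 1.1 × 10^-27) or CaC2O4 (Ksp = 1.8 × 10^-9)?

Precipitation of each salt starts when its ion product equals its Ksp.
For La2(C2O4)3: 1.1 × 10^-27 = (0.066)^2 × [C2O4^2-]^3  ⇒  [C2O4^2-] = 6.3 × 10^-9 M.
For CaC2O4: 1.8 × 10^-9 = 0.062 × [C2O4^2-]  ⇒  [C2O4^2-] = 2.9 x 10^-8 M.
The salt with the lower threshold [C2O4^2-] precipitates first: La2(C2O4)3.

La2(C2O4)3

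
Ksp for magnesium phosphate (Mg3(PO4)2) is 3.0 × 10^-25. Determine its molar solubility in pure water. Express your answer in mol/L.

s = 4.9 × 10^-6 M

Mg3(PO4)2(s) <=> 3 Mg^2+ + 2 PO4^3-
Ksp = [Mg^2+]^3[PO4^3-]^2
Let s = molar solubility. Then [Mg^2+] = 3s and [PO4^3-] = 2s.
Ksp = (3s)^3(2s)^2 = 108s^5
Solving, s = (3.0 × 10^-25/108)^(1/5) = 4.9 x 10^-6 M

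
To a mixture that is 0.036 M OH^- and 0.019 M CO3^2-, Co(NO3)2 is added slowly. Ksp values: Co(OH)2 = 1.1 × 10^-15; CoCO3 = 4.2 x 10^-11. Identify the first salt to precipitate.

Each salt begins to precipitate when Q = Ksp, i.e. when [Co^2+] reaches its threshold.
For Co(OH)2: 1.1 × 10^-15 = (0.036)^2 × [Co^2+]  ⇒  [Co^2+] = 8.5 × 10^-13 M.
For CoCO3: 4.2 x 10^-11 = 0.019 × [Co^2+]  ⇒  [Co^2+] = 2.2 x 10^-9 M.
The salt with the lower threshold [Co^2+] precipitates first: Co(OH)2.

Co(OH)2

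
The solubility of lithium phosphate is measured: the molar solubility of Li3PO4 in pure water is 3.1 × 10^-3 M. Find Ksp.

Li3PO4(s) ⇌ 3 Li^+ + PO4^3-
If s mol/L of Li3PO4 dissolves, [Li^+] = 3s and [PO4^3-] = s.
Ksp = [Li^+]^3[PO4^3-]
Ksp = (3s)^3s = 27s^4
Ksp = 27 × (3.1 × 10^-3)^4 = 2.5 × 10^-9

2.5 × 10^-9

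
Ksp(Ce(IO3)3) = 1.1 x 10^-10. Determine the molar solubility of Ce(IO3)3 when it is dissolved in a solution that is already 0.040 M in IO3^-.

Ce(IO3)3(s) ⇌ Ce^3+(aq) + 3 IO3^-(aq)
Ksp = [Ce^3+][IO3^-]^3
Let s = moles of Ce(IO3)3 that dissolve per litre. [Ce^3+] = s, [IO3^-] = 0.040 + 3s ≈ 0.040 (Ksp is small, so little additional dissolves).
Ksp ≈ s × (0.040)^3
s = 1.7 × 10^-6 M
Check: 3s = 5.2 × 10^-6 ≪ 0.040, so the approximation is valid.

s ≈ 1.7 x 10^-6 M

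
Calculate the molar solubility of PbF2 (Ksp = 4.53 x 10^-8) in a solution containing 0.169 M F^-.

1.59e-6 M

PbF2(s) <=> Pb^2+(aq) + 2 F^-(aq)
Ksp = [Pb^2+][F^-]^2
Let s be the molar solubility in this solution. [Pb^2+] = s, [F^-] = 0.169 + 2s ≈ 0.169 (common-ion effect: F^- is already 0.169 M).
Ksp ≈ s × (0.169)^2
s = 1.59 × 10^-6 M
Check: 2s = 3.2 × 10^-6 ≪ 0.169, so the approximation is valid.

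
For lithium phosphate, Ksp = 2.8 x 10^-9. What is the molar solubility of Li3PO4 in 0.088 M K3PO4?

Li3PO4(s) ⇌ 3 Li^+(aq) + PO4^3-(aq)
Ksp = [Li^+]^3[PO4^3-]
If s mol/L dissolves here, [Li^+] = 3s, [PO4^3-] = 0.088 + s ≈ 0.088 (common-ion effect: PO4^3- is already 0.088 M).
Ksp ≈ (3s)^3 × 0.088
s = 1.1 × 10^-3 M
Check: s = 1.1 x 10^-3 ≪ 0.088, so the approximation is valid.

s ≈ 1.1e-3 M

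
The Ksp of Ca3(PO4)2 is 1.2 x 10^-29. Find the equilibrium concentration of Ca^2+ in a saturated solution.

Ca3(PO4)2(s) <=> 3 Ca^2+(aq) + 2 PO4^3-(aq)
Ksp = [Ca^2+]^3[PO4^3-]^2
With molar solubility s: [Ca^2+] = 3s, [PO4^3-] = 2s.
Ksp = (3s)^3(2s)^2 = 108s^5
Solving, s = (1.2 x 10^-29/108)^(1/5) = 6.44 x 10^-7 M
[Ca^2+] = 3s = 1.9 × 10^-6 M

1.9 × 10^-6 M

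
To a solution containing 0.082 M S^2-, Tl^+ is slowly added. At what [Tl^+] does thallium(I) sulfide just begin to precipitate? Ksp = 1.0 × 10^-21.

1.1 × 10^-10 M

Tl2S(s) ⇌ 2 Tl^+ + S^2-
Ksp = [Tl^+]^2[S^2-]
Precipitation begins when Q = Ksp. With [S^2-] = 0.082 M:
1.0 × 10^-21 = (0.082) × [Tl^+]^2
[Tl^+] = (1.0 × 10^-21 / 8.2 × 10^-2)^(1/2) = 1.1 × 10^-10 M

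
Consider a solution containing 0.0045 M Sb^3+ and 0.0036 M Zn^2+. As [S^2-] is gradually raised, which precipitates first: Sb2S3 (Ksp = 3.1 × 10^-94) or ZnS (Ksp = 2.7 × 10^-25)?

Precipitation of each salt starts when its ion product equals its Ksp.
For Sb2S3: 3.1 × 10^-94 = (0.0045)^2 × [S^2-]^3  ⇒  [S^2-] = 2.5 × 10^-30 M.
For ZnS: 2.7 × 10^-25 = 0.0036 × [S^2-]  ⇒  [S^2-] = 7.5 × 10^-23 M.
The salt with the lower threshold [S^2-] precipitates first: Sb2S3.

Sb2S3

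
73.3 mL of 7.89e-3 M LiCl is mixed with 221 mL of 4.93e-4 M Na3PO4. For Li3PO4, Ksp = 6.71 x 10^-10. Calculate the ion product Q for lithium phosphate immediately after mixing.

Total volume = 73.3 + 221 = 294.3 mL.
[Li^+] = 7.89 × 10^-3 × (73.3/294.3) = 1.965 × 10^-3 M
[PO4^3-] = 4.93 × 10^-4 × (221/294.3) = 3.702 x 10^-4 M
Li3PO4(s) <=> 3 Li^+(aq) + PO4^3-(aq), so Q = [Li^+]^3[PO4^3-]
Q = (1.965 × 10^-3)^3(3.702 × 10^-4) = 2.81 × 10^-12
Q < Ksp, so no precipitate of Li3PO4 forms.

Q = 2.81 x 10^-12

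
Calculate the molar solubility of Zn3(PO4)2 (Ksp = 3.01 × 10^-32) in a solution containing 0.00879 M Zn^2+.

Zn3(PO4)2(s) ⇌ 3 Zn^2+(aq) + 2 PO4^3-(aq)
Ksp = [Zn^2+]^3[PO4^3-]^2
Let s = moles of Zn3(PO4)2 that dissolve per litre. [Zn^2+] = 0.00879 + 3s ≈ 0.00879, [PO4^3-] = 2s (Ksp is small, so little additional dissolves).
Ksp ≈ (0.00879)^3 × (2s)^2
s = 1.05 × 10^-13 M
Check: 3s = 3.2 × 10^-13 ≪ 0.00879, so the approximation is valid.

1.05e-13 M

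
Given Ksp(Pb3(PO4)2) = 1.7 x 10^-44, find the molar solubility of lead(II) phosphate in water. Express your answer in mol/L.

s ≈ 6.9 × 10^-10 M

Pb3(PO4)2(s) ⇌ 3 Pb^2+(aq) + 2 PO4^3-(aq)
Ksp = [Pb^2+]^3[PO4^3-]^2
With molar solubility s: [Pb^2+] = 3s, [PO4^3-] = 2s.
Ksp = (3s)^3(2s)^2 = 108s^5
s^5 = 1.7 x 10^-44 / 108, so s = 6.9 × 10^-10 M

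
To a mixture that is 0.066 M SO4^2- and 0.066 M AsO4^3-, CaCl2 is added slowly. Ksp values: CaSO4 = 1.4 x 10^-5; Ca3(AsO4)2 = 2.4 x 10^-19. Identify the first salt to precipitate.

Precipitation of each salt starts when its ion product equals its Ksp.
For CaSO4: 1.4 x 10^-5 = 0.066 × [Ca^2+]  ⇒  [Ca^2+] = 2.1 × 10^-4 M.
For Ca3(AsO4)2: 2.4 x 10^-19 = (0.066)^2 × [Ca^2+]^3  ⇒  [Ca^2+] = 3.8 × 10^-6 M.
The salt with the lower threshold [Ca^2+] precipitates first: Ca3(AsO4)2.

Ca3(AsO4)2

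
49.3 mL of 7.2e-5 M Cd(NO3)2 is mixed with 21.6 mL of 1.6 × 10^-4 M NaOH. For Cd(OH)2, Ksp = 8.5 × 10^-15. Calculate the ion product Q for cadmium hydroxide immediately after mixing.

Total volume = 49.3 + 21.6 = 70.9 mL.
[Cd^2+] = 7.2 × 10^-5 × (49.3/70.9) = 5.01 × 10^-5 M
[OH^-] = 1.6 × 10^-4 × (21.6/70.9) = 4.87 x 10^-5 M
Cd(OH)2(s) <=> Cd^2+(aq) + 2 OH^-(aq), so Q = [Cd^2+][OH^-]^2
Q = (5.01 x 10^-5)(4.87 × 10^-5)^2 = 1.2 × 10^-13
Q > Ksp, so Cd(OH)2 will precipitate.

Q = 1.2 x 10^-13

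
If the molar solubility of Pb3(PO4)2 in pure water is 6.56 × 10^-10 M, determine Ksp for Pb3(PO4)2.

1.31e-44

Pb3(PO4)2(s) ⇌ 3 Pb^2+(aq) + 2 PO4^3-(aq)
If s mol/L of Pb3(PO4)2 dissolves, [Pb^2+] = 3s and [PO4^3-] = 2s.
Ksp = [Pb^2+]^3[PO4^3-]^2
Substituting: Ksp = (3s)^3(2s)^2 = 108s^5
With s = 6.56 × 10^-10: Ksp = 1.31 × 10^-44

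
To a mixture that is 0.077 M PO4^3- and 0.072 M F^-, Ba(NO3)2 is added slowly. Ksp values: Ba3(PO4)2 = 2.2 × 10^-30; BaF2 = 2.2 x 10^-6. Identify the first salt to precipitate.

Precipitation of each salt starts when its ion product equals its Ksp.
For Ba3(PO4)2: 2.2 × 10^-30 = (0.077)^2 × [Ba^2+]^3  ⇒  [Ba^2+] = 7.2 × 10^-10 M.
For BaF2: 2.2 x 10^-6 = (0.072)^2 × [Ba^2+]  ⇒  [Ba^2+] = 4.2 x 10^-4 M.
The salt with the lower threshold [Ba^2+] precipitates first: Ba3(PO4)2.

Ba3(PO4)2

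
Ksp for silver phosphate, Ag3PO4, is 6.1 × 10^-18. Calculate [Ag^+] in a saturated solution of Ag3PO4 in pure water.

Ag3PO4(s) <=> 3 Ag^+(aq) + PO4^3-(aq)
Ksp = [Ag^+]^3[PO4^3-]
If s mol/L of Ag3PO4 dissolves, [Ag^+] = 3s and [PO4^3-] = s.
Ksp = (3s)^3s = 27s^4
Solving, s = (6.1 × 10^-18/27)^(1/4) = 2.18 × 10^-5 M
[Ag^+] = 3s = 6.5 × 10^-5 M

6.5 × 10^-5 M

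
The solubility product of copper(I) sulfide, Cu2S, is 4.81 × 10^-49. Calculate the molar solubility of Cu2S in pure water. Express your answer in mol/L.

4.94e-17 M

Cu2S(s) ⇌ 2 Cu^+ + S^2-
Ksp = [Cu^+]^2[S^2-]
For each mole of Cu2S that dissolves: [Cu^+] = 2s, [S^2-] = s.
Ksp = (2s)^2s = 4s^3
s = (4.81 × 10^-49 / 4)^(1/3) = 4.94 × 10^-17 M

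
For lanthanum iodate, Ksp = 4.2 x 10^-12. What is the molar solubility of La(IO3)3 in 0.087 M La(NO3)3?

La(IO3)3(s) ⇌ La^3+(aq) + 3 IO3^-(aq)
Ksp = [La^3+][IO3^-]^3
Let s be the molar solubility in this solution. [La^3+] = 0.087 + s ≈ 0.087, [IO3^-] = 3s (Ksp is small, so little additional dissolves).
Ksp ≈ 0.087 × (3s)^3
s = 1.2 x 10^-4 M
Check: s = 1.2 x 10^-4 ≪ 0.087, so the approximation is valid.

s = 1.2 × 10^-4 M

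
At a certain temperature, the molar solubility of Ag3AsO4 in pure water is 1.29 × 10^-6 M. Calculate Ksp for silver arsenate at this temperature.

Ag3AsO4(s) <=> 3 Ag^+ + AsO4^3-
Let s = molar solubility. Then [Ag^+] = 3s and [AsO4^3-] = s.
Ksp = [Ag^+]^3[AsO4^3-]
So Ksp = (3s)^3 × s = 27s^4
With s = 1.29 x 10^-6: Ksp = 7.48 x 10^-23

Ksp ≈ 7.48 × 10^-23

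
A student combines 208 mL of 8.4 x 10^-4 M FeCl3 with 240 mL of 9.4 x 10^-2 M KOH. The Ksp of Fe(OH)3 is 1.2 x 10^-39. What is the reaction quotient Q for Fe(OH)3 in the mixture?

Total volume = 208 + 240 = 448 mL.
[Fe^3+] = 8.4 x 10^-4 × (208/448) = 3.90 x 10^-4 M
[OH^-] = 9.4 × 10^-2 × (240/448) = 5.04 × 10^-2 M
Fe(OH)3(s) <=> Fe^3+(aq) + 3 OH^-(aq), so Q = [Fe^3+][OH^-]^3
Q = (3.90 x 10^-4)(5.04 × 10^-2)^3 = 5.0 × 10^-8
Q > Ksp, so Fe(OH)3 will precipitate.

Q ≈ 5.0 x 10^-8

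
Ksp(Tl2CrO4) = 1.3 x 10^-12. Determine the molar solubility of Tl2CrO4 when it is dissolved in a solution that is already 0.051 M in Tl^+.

Tl2CrO4(s) <=> 2 Tl^+ + CrO4^2-
Ksp = [Tl^+]^2[CrO4^2-]
If s mol/L dissolves here, [Tl^+] = 0.051 + 2s ≈ 0.051, [CrO4^2-] = s (since the Tl^+ already present dominates).
Ksp ≈ (0.051)^2 × s
s = 5.0 × 10^-10 M
Check: 2s = 1.0 × 10^-9 ≪ 0.051, so the approximation is valid.

5.0 × 10^-10 M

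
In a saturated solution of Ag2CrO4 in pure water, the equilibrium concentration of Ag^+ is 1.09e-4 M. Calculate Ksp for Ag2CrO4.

Ag2CrO4(s) ⇌ 2 Ag^+ + CrO4^2-
Stoichiometry gives [CrO4^2-] = (1/2)[Ag^+] = 5.450 × 10^-5 M.
Ksp = [Ag^+]^2[CrO4^2-]
Ksp = (1.09 × 10^-4)^2 × 5.450 × 10^-5 = 6.48 × 10^-13

Ksp = 6.48e-13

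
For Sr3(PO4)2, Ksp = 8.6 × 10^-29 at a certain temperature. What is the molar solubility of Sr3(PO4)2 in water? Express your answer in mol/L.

s = 9.6e-7 M

Sr3(PO4)2(s) ⇌ 3 Sr^2+(aq) + 2 PO4^3-(aq)
Ksp = [Sr^2+]^3[PO4^3-]^2
With molar solubility s: [Sr^2+] = 3s, [PO4^3-] = 2s.
So Ksp = (3s)^3 × (2s)^2 = 108s^5
s^5 = 8.6 × 10^-29 / 108, so s = 9.6 x 10^-7 M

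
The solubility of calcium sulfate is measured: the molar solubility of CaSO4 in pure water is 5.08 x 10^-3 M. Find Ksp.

Ksp = 2.58 × 10^-5

CaSO4(s) ⇌ Ca^2+ + SO4^2-
If s mol/L of CaSO4 dissolves, [Ca^2+] = s and [SO4^2-] = s.
Ksp = [Ca^2+][SO4^2-]
Ksp = s × s = s^2
With s = 5.08 × 10^-3: Ksp = 2.58 x 10^-5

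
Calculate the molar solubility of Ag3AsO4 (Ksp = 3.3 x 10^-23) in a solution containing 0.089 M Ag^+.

Ag3AsO4(s) ⇌ 3 Ag^+ + AsO4^3-
Ksp = [Ag^+]^3[AsO4^3-]
If s mol/L dissolves here, [Ag^+] = 0.089 + 3s ≈ 0.089, [AsO4^3-] = s (Ksp is small, so little additional dissolves).
Ksp ≈ (0.089)^3 × s
s = 4.7 × 10^-20 M
Check: 3s = 1.4 × 10^-19 ≪ 0.089, so the approximation is valid.

s ≈ 4.7 × 10^-20 M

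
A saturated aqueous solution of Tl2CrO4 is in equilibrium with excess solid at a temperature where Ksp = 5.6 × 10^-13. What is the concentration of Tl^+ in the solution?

[Tl^+] = 1.0 x 10^-4 M

Tl2CrO4(s) ⇌ 2 Tl^+ + CrO4^2-
Ksp = [Tl^+]^2[CrO4^2-]
Let s = molar solubility. Then [Tl^+] = 2s and [CrO4^2-] = s.
So Ksp = (2s)^2 × s = 4s^3
s^3 = 5.6 × 10^-13 / 4, so s = 5.19 × 10^-5 M
[Tl^+] = 2s = 1.0 x 10^-4 M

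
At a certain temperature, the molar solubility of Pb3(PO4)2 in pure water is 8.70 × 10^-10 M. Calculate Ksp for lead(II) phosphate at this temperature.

Ksp ≈ 5.38 x 10^-44

Pb3(PO4)2(s) ⇌ 3 Pb^2+ + 2 PO4^3-
Let s = molar solubility. Then [Pb^2+] = 3s and [PO4^3-] = 2s.
Ksp = [Pb^2+]^3[PO4^3-]^2
So Ksp = (3s)^3 × (2s)^2 = 108s^5
With s = 8.70 x 10^-10: Ksp = 5.38 x 10^-44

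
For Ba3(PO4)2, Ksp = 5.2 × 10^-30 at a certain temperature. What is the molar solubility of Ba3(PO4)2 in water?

Ba3(PO4)2(s) ⇌ 3 Ba^2+ + 2 PO4^3-
Ksp = [Ba^2+]^3[PO4^3-]^2
For each mole of Ba3(PO4)2 that dissolves: [Ba^2+] = 3s, [PO4^3-] = 2s.
Ksp = (3s)^3(2s)^2 = 108s^5
s = (5.2 × 10^-30 / 108)^(1/5) = 5.5 × 10^-7 M

5.5 × 10^-7 M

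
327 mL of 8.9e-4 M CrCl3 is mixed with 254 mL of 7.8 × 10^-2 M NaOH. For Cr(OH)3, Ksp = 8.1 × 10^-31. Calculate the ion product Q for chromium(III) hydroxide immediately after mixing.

Total volume = 327 + 254 = 581 mL.
[Cr^3+] = 8.9 × 10^-4 × (327/581) = 5.01 × 10^-4 M
[OH^-] = 7.8 × 10^-2 × (254/581) = 3.41 × 10^-2 M
Cr(OH)3(s) ⇌ Cr^3+(aq) + 3 OH^-(aq), so Q = [Cr^3+][OH^-]^3
Q = (5.01 × 10^-4)(3.41 × 10^-2)^3 = 2.0 × 10^-8
Q > Ksp, so Cr(OH)3 will precipitate.

2.0 × 10^-8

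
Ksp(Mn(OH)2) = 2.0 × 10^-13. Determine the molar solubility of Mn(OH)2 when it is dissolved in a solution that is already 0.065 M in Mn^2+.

Mn(OH)2(s) ⇌ Mn^2+(aq) + 2 OH^-(aq)
Ksp = [Mn^2+][OH^-]^2
Let s = moles of Mn(OH)2 that dissolve per litre. [Mn^2+] = 0.065 + s ≈ 0.065, [OH^-] = 2s (Ksp is small, so little additional dissolves).
Ksp ≈ 0.065 × (2s)^2
s = 8.8 x 10^-7 M
Check: s = 8.8 × 10^-7 ≪ 0.065, so the approximation is valid.

8.8 x 10^-7 M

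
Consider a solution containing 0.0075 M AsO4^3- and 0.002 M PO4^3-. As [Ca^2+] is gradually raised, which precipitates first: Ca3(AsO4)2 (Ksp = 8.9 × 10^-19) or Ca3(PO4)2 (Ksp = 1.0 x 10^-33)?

Each salt begins to precipitate when Q = Ksp, i.e. when [Ca^2+] reaches its threshold.
For Ca3(AsO4)2: 8.9 × 10^-19 = (0.0075)^2 × [Ca^2+]^3  ⇒  [Ca^2+] = 2.5 × 10^-5 M.
For Ca3(PO4)2: 1.0 x 10^-33 = (0.002)^2 × [Ca^2+]^3  ⇒  [Ca^2+] = 6.3 × 10^-10 M.
The salt with the lower threshold [Ca^2+] precipitates first: Ca3(PO4)2.

Ca3(PO4)2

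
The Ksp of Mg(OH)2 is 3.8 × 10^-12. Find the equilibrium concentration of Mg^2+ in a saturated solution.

Mg(OH)2(s) ⇌ Mg^2+ + 2 OH^-
Ksp = [Mg^2+][OH^-]^2
With molar solubility s: [Mg^2+] = s, [OH^-] = 2s.
Substituting: Ksp = s(2s)^2 = 4s^3
Solving, s = (3.8 × 10^-12/4)^(1/3) = 9.83 x 10^-5 M
[Mg^2+] = s = 9.8 x 10^-5 M

[Mg^2+] = 9.8 x 10^-5 M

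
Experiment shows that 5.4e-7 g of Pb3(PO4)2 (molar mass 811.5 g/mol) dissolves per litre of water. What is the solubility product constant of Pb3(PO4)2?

Molar solubility s = (5.4 x 10^-7 g/L) / (811.5 g/mol) = 6.65 x 10^-10 M.
Pb3(PO4)2(s) ⇌ 3 Pb^2+ + 2 PO4^3-
For each mole of Pb3(PO4)2 that dissolves: [Pb^2+] = 3s, [PO4^3-] = 2s.
Ksp = [Pb^2+]^3[PO4^3-]^2
So Ksp = (3s)^3 × (2s)^2 = 108s^5
Ksp = 108 × (6.65 × 10^-10)^5 = 1.4 x 10^-44

Ksp = 1.4e-44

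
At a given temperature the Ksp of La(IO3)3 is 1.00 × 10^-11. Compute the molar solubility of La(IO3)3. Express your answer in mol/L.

s ≈ 7.80e-4 M

La(IO3)3(s) <=> La^3+(aq) + 3 IO3^-(aq)
Ksp = [La^3+][IO3^-]^3
With molar solubility s: [La^3+] = s, [IO3^-] = 3s.
So Ksp = s × (3s)^3 = 27s^4
s^4 = 1.00 × 10^-11 / 27, so s = 7.80 x 10^-4 M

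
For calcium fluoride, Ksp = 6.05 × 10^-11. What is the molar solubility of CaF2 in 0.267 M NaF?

CaF2(s) ⇌ Ca^2+ + 2 F^-
Ksp = [Ca^2+][F^-]^2
Let s be the molar solubility in this solution. [Ca^2+] = s, [F^-] = 0.267 + 2s ≈ 0.267 (since F^- from NaF dominates).
Ksp ≈ s × (0.267)^2
s = 8.49 × 10^-10 M
Check: 2s = 1.7 × 10^-9 ≪ 0.267, so the approximation is valid.

s ≈ 8.49e-10 M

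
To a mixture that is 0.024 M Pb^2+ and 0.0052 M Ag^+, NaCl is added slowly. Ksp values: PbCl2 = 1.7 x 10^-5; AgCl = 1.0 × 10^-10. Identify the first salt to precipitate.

Each salt begins to precipitate when Q = Ksp, i.e. when [Cl^-] reaches its threshold.
For PbCl2: 1.7 x 10^-5 = 0.024 × [Cl^-]^2  ⇒  [Cl^-] = 2.7 × 10^-2 M.
For AgCl: 1.0 × 10^-10 = 0.0052 × [Cl^-]  ⇒  [Cl^-] = 1.9 x 10^-8 M.
The salt with the lower threshold [Cl^-] precipitates first: AgCl.

AgCl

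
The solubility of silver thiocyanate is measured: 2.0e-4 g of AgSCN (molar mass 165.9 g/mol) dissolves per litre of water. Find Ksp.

Ksp = 1.5 x 10^-12

Molar solubility s = (2.0 × 10^-4 g/L) / (165.9 g/mol) = 1.21 x 10^-6 M.
AgSCN(s) <=> Ag^+ + SCN^-
With molar solubility s: [Ag^+] = s, [SCN^-] = s.
Ksp = [Ag^+][SCN^-]
Ksp = s × s = s^2
Ksp = (1.21 x 10^-6)^2 = 1.5 × 10^-12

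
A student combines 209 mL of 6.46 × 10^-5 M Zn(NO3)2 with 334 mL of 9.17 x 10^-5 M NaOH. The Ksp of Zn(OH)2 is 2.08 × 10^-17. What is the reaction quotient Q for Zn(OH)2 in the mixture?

7.91 x 10^-14

Total volume = 209 + 334 = 543 mL.
[Zn^2+] = 6.46 x 10^-5 × (209/543) = 2.486 × 10^-5 M
[OH^-] = 9.17 × 10^-5 × (334/543) = 5.640 × 10^-5 M
Zn(OH)2(s) ⇌ Zn^2+(aq) + 2 OH^-(aq), so Q = [Zn^2+][OH^-]^2
Q = (2.486 × 10^-5)(5.640 × 10^-5)^2 = 7.91 × 10^-14
Q > Ksp, so Zn(OH)2 will precipitate.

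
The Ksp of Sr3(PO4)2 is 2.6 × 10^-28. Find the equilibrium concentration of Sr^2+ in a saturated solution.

Sr3(PO4)2(s) ⇌ 3 Sr^2+ + 2 PO4^3-
Ksp = [Sr^2+]^3[PO4^3-]^2
For each mole of Sr3(PO4)2 that dissolves: [Sr^2+] = 3s, [PO4^3-] = 2s.
So Ksp = (3s)^3 × (2s)^2 = 108s^5
s = (2.6 × 10^-28 / 108)^(1/5) = 1.19 × 10^-6 M
[Sr^2+] = 3s = 3.6 × 10^-6 M

3.6 × 10^-6 M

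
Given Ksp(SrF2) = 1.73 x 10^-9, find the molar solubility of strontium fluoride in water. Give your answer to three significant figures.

s ≈ 7.56 × 10^-4 M

SrF2(s) ⇌ Sr^2+ + 2 F^-
Ksp = [Sr^2+][F^-]^2
If s mol/L of SrF2 dissolves, [Sr^2+] = s and [F^-] = 2s.
Ksp = s(2s)^2 = 4s^3
Solving, s = (1.73 x 10^-9/4)^(1/3) = 7.56 x 10^-4 M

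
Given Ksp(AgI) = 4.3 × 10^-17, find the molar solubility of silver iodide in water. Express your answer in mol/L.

s = 6.6 x 10^-9 M

AgI(s) ⇌ Ag^+ + I^-
Ksp = [Ag^+][I^-]
If s mol/L of AgI dissolves, [Ag^+] = s and [I^-] = s.
Ksp = s × s = s^2
s = (4.3 × 10^-17)^(1/2) = 6.6 x 10^-9 M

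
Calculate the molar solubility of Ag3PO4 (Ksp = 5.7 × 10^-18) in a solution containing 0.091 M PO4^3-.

Ag3PO4(s) ⇌ 3 Ag^+ + PO4^3-
Ksp = [Ag^+]^3[PO4^3-]
Let s = moles of Ag3PO4 that dissolve per litre. [Ag^+] = 3s, [PO4^3-] = 0.091 + s ≈ 0.091 (since the PO4^3- already present dominates).
Ksp ≈ (3s)^3 × 0.091
s = 1.3 × 10^-6 M
Check: s = 1.3 × 10^-6 ≪ 0.091, so the approximation is valid.

s ≈ 1.3e-6 M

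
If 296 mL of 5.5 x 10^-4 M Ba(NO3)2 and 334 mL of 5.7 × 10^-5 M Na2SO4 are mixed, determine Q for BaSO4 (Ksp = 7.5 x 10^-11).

Q = 7.8 × 10^-9

Total volume = 296 + 334 = 630 mL.
[Ba^2+] = 5.5 × 10^-4 × (296/630) = 2.58 × 10^-4 M
[SO4^2-] = 5.7 × 10^-5 × (334/630) = 3.02 × 10^-5 M
BaSO4(s) ⇌ Ba^2+ + SO4^2-, so Q = [Ba^2+][SO4^2-]
Q = (2.58 × 10^-4)(3.02 × 10^-5) = 7.8 x 10^-9
Q > Ksp, so BaSO4 will precipitate.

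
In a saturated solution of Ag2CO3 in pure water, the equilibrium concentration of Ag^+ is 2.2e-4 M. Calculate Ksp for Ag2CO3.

Ag2CO3(s) ⇌ 2 Ag^+ + CO3^2-
Stoichiometry gives [CO3^2-] = (1/2)[Ag^+] = 1.10 × 10^-4 M.
Ksp = [Ag^+]^2[CO3^2-]
Ksp = (2.2 x 10^-4)^2 × 1.10 × 10^-4 = 5.3 × 10^-12

Ksp ≈ 5.3 x 10^-12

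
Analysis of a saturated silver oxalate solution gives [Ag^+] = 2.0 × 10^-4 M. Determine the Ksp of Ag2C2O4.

Ksp ≈ 4.0 × 10^-12

Ag2C2O4(s) ⇌ 2 Ag^+(aq) + C2O4^2-(aq)
Stoichiometry gives [C2O4^2-] = (1/2)[Ag^+] = 1.00 × 10^-4 M.
Ksp = [Ag^+]^2[C2O4^2-]
Ksp = (2.0 × 10^-4)^2 × 1.00 x 10^-4 = 4.0 × 10^-12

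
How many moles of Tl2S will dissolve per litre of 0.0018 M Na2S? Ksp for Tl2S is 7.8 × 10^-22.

3.3 × 10^-10 M

Tl2S(s) ⇌ 2 Tl^+ + S^2-
Ksp = [Tl^+]^2[S^2-]
If s mol/L dissolves here, [Tl^+] = 2s, [S^2-] = 0.0018 + s ≈ 0.0018 (since S^2- from Na2S dominates).
Ksp ≈ (2s)^2 × 0.0018
s = 3.3 × 10^-10 M
Check: s = 3.3 × 10^-10 ≪ 0.0018, so the approximation is valid.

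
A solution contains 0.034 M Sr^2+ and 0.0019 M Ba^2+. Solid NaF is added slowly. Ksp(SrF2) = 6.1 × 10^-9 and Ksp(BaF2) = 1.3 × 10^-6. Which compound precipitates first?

Each salt begins to precipitate when Q = Ksp, i.e. when [F^-] reaches its threshold.
For SrF2: 6.1 × 10^-9 = 0.034 × [F^-]^2  ⇒  [F^-] = 4.2 × 10^-4 M.
For BaF2: 1.3 × 10^-6 = 0.0019 × [F^-]^2  ⇒  [F^-] = 2.6 × 10^-2 M.
The salt with the lower threshold [F^-] precipitates first: SrF2.

SrF2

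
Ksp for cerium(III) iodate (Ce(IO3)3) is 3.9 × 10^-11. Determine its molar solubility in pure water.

Ce(IO3)3(s) <=> Ce^3+(aq) + 3 IO3^-(aq)
Ksp = [Ce^3+][IO3^-]^3
Let s = molar solubility. Then [Ce^3+] = s and [IO3^-] = 3s.
So Ksp = s × (3s)^3 = 27s^4
Solving, s = (3.9 × 10^-11/27)^(1/4) = 1.1 × 10^-3 M

s ≈ 1.1 × 10^-3 M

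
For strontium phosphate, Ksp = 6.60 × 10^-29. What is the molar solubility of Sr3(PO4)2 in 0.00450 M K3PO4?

s ≈ 4.94e-9 M

Sr3(PO4)2(s) ⇌ 3 Sr^2+ + 2 PO4^3-
Ksp = [Sr^2+]^3[PO4^3-]^2
Let s be the molar solubility in this solution. [Sr^2+] = 3s, [PO4^3-] = 0.00450 + 2s ≈ 0.00450 (Ksp is small, so little additional dissolves).
Ksp ≈ (3s)^3 × (0.00450)^2
s = 4.94 x 10^-9 M
Check: 2s = 9.9 × 10^-9 ≪ 0.00450, so the approximation is valid.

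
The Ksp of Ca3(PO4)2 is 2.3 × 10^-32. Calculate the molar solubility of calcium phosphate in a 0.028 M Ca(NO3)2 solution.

Ca3(PO4)2(s) ⇌ 3 Ca^2+ + 2 PO4^3-
Ksp = [Ca^2+]^3[PO4^3-]^2
Let s = moles of Ca3(PO4)2 that dissolve per litre. [Ca^2+] = 0.028 + 3s ≈ 0.028, [PO4^3-] = 2s (common-ion effect: Ca^2+ is already 0.028 M).
Ksp ≈ (0.028)^3 × (2s)^2
s = 1.6 × 10^-14 M
Check: 3s = 4.9 x 10^-14 ≪ 0.028, so the approximation is valid.

1.6 × 10^-14 M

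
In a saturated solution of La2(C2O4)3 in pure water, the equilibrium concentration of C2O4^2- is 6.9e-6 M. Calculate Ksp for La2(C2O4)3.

La2(C2O4)3(s) <=> 2 La^3+(aq) + 3 C2O4^2-(aq)
Stoichiometry gives [La^3+] = (2/3)[C2O4^2-] = 4.60 × 10^-6 M.
Ksp = [La^3+]^2[C2O4^2-]^3
Ksp = (4.60 × 10^-6)^2 × (6.9 × 10^-6)^3 = 7.0 × 10^-27

Ksp = 7.0e-27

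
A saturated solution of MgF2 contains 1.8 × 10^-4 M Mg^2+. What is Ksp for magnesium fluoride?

Ksp = 2.3e-11

MgF2(s) ⇌ Mg^2+(aq) + 2 F^-(aq)
Stoichiometry gives [F^-] = (2/1)[Mg^2+] = 3.60 x 10^-4 M.
Ksp = [Mg^2+][F^-]^2
Ksp = 1.8 x 10^-4 × (3.60 x 10^-4)^2 = 2.3 x 10^-11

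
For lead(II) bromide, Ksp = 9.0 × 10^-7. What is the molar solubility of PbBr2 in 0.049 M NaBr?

s = 3.7e-4 M

PbBr2(s) ⇌ Pb^2+ + 2 Br^-
Ksp = [Pb^2+][Br^-]^2
If s mol/L dissolves here, [Pb^2+] = s, [Br^-] = 0.049 + 2s ≈ 0.049 (Ksp is small, so little additional dissolves).
Ksp ≈ s × (0.049)^2
s = 3.7 × 10^-4 M
Check: 2s = 7.5 × 10^-4 ≪ 0.049, so the approximation is valid.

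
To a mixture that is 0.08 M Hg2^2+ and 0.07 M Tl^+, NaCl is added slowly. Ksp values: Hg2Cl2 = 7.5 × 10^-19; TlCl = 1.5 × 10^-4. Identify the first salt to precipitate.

Hg2Cl2

Precipitation of each salt starts when its ion product equals its Ksp.
For Hg2Cl2: 7.5 × 10^-19 = 0.08 × [Cl^-]^2  ⇒  [Cl^-] = 3.1 × 10^-9 M.
For TlCl: 1.5 × 10^-4 = 0.07 × [Cl^-]  ⇒  [Cl^-] = 2.1 × 10^-3 M.
The salt with the lower threshold [Cl^-] precipitates first: Hg2Cl2.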